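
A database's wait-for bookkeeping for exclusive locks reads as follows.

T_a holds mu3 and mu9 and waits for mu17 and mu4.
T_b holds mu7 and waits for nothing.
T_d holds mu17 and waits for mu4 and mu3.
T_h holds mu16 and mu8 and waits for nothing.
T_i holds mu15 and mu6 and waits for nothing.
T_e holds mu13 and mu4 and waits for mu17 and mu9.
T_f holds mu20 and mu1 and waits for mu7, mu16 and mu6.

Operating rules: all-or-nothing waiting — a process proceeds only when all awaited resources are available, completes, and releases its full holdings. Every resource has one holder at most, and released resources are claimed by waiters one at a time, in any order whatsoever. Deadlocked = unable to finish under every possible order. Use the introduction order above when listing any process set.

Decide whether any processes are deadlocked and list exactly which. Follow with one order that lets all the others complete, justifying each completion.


Deadlocked set: T_a, T_d and T_e.
Key observation: the waits loop around T_a -> T_d -> T_a with no way out; T_e is caught in further circular waits.
A valid finishing order for the others: T_i, T_b, T_h, T_f.
Step-by-step check:
  T_i: no waits; runs immediately, freeing mu15 and mu6
  T_b: no waits; runs immediately, freeing mu7
  T_h: no waits; runs immediately, freeing mu16 and mu8
  T_f: everything it awaited (mu7, mu16 and mu6) is free; runs, freeing mu20 and mu1


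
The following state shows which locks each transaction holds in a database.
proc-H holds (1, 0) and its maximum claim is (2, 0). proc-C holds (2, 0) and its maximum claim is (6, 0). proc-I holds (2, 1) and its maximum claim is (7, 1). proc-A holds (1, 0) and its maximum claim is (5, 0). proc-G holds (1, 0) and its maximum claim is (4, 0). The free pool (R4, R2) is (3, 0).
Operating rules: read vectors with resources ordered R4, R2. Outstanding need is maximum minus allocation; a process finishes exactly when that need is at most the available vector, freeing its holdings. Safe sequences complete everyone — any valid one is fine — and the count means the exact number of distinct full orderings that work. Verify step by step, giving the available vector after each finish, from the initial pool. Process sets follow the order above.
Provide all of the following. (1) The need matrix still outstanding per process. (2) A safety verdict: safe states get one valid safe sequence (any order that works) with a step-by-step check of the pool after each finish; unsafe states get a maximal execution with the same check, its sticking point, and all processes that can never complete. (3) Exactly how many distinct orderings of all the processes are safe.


(1) Need matrix, components ordered R4, R2:
  proc-H: (1, 0)
  proc-C: (4, 0)
  proc-I: (5, 0)
  proc-A: (4, 0)
  proc-G: (3, 0)
(2) SAFE, for example via the order proc-G, proc-A, proc-I, proc-H, proc-C.
Key observation: the first exact fit in this order is proc-G — it needs (3, 0) with (3, 0) free, meeting a requested resource to the last unit.
Walking it through:
  pool = (3, 0)
  proc-G needs (3, 0) <= (3, 0) -> finishes; pool += (1, 0) = (4, 0)
  proc-A needs (4, 0) <= (4, 0) -> finishes; pool += (1, 0) = (5, 0)
  proc-I needs (5, 0) <= (5, 0) -> finishes; pool += (2, 1) = (7, 1)
  proc-H needs (1, 0) <= (7, 1) -> finishes; pool += (1, 0) = (8, 1)
  proc-C needs (4, 0) <= (8, 1) -> finishes; pool += (2, 0) = (10, 1)
(3) Exactly 36 of the possible complete orderings are safe sequences.


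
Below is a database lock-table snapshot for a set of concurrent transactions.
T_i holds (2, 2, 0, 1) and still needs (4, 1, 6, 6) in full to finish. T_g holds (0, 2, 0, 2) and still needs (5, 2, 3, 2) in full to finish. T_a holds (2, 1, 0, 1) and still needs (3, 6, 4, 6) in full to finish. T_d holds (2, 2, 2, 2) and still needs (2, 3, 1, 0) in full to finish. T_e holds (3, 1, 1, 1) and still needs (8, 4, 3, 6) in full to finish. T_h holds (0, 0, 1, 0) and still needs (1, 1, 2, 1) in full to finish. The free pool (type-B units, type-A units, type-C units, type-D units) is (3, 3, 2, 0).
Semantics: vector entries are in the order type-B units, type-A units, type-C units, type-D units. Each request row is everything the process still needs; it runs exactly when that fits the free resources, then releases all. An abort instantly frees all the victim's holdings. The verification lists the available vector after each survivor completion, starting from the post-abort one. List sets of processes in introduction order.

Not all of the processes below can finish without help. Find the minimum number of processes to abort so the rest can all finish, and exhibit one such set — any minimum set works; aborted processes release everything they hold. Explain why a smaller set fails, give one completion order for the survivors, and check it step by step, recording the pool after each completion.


Minimum abort set: T_a and T_e.
Key observation: the returned (5, 2, 1, 2) from T_a and T_e is what brings T_i — unrunnable before, under any order — into play at step 4.
No one abort is enough; case by case: T_i alone leaves T_a blocked (short on type-D units); T_g alone leaves T_i blocked (short on type-C units and type-D units); T_a alone leaves T_i blocked (short on type-C units and type-D units); T_d alone leaves T_i blocked (short on type-C units and type-D units); T_e alone leaves T_i blocked (short on type-D units); T_h alone leaves T_i blocked (short on type-C units and type-D units).
The survivors complete as T_h, T_g, T_d, T_i. Walking it through (starting from the post-abort pool):
  pool = (8, 5, 3, 2)
  run T_h (needs (1, 1, 2, 1), free (8, 5, 3, 2)); after release of (0, 0, 1, 0) the pool is (8, 5, 4, 2)
  run T_g (needs (5, 2, 3, 2), free (8, 5, 4, 2)); after release of (0, 2, 0, 2) the pool is (8, 7, 4, 4)
  run T_d (needs (2, 3, 1, 0), free (8, 7, 4, 4)); after release of (2, 2, 2, 2) the pool is (10, 9, 6, 6)
  run T_i (needs (4, 1, 6, 6), free (10, 9, 6, 6)); after release of (2, 2, 0, 1) the pool is (12, 11, 6, 7)


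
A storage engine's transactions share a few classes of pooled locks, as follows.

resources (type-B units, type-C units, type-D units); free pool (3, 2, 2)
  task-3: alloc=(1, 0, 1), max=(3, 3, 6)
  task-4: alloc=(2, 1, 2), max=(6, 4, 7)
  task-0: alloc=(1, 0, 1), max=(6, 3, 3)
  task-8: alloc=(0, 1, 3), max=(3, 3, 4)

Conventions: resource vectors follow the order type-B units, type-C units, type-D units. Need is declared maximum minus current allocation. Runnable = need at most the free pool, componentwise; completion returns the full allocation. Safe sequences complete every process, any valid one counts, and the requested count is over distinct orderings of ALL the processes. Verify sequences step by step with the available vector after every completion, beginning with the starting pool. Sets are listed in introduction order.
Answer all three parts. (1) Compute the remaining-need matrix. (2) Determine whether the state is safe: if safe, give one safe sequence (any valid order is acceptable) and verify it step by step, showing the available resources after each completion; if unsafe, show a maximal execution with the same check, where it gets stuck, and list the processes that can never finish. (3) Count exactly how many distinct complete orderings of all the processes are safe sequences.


(1) Outstanding need per process (order type-B units, type-C units, type-D units):
  task-3: (2, 3, 5)
  task-4: (4, 3, 5)
  task-0: (5, 3, 2)
  task-8: (3, 2, 1)
(2) SAFE, for example via the order task-8, task-3, task-4, task-0.
Key observation: task-8 marks the first exact bind of the order: its need (3, 2, 1) fits the free (3, 2, 2) with zero slack on a requested resource.
Verifying each step:
  pool = (3, 2, 2)
  run task-8 (needs (3, 2, 1), free (3, 2, 2)); after release of (0, 1, 3) the pool is (3, 3, 5)
  run task-3 (needs (2, 3, 5), free (3, 3, 5)); after release of (1, 0, 1) the pool is (4, 3, 6)
  run task-4 (needs (4, 3, 5), free (4, 3, 6)); after release of (2, 1, 2) the pool is (6, 4, 8)
  run task-0 (needs (5, 3, 2), free (6, 4, 8)); after release of (1, 0, 1) the pool is (7, 4, 9)
(3) Exactly 1 of the possible complete orderings is a safe sequence.


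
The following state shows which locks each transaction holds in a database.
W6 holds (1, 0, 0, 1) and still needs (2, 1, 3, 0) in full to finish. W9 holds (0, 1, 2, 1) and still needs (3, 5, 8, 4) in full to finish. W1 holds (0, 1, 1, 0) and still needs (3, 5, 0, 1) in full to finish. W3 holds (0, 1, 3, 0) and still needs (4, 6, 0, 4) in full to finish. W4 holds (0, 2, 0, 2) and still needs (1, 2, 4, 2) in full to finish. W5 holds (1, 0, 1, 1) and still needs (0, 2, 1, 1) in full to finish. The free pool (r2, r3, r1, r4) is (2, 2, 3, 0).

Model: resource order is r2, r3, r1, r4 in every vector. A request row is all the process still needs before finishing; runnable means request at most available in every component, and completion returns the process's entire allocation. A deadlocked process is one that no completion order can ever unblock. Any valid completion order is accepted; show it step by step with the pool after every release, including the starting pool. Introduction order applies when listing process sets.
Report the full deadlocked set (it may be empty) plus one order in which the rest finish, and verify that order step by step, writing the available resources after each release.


Deadlocked set: W9, W1 and W3.
Key observation: W6, W5, W4 can finish, but then (4, 4, 4, 4) is all there is, and the blocked group's r3 demands exceed it.
One completion order for the rest: W6, W5, W4. Verifying each step:
  pool = (2, 2, 3, 0)
  W6 needs (2, 1, 3, 0) <= (2, 2, 3, 0) -> finishes; pool += (1, 0, 0, 1) = (3, 2, 3, 1)
  W5 needs (0, 2, 1, 1) <= (3, 2, 3, 1) -> finishes; pool += (1, 0, 1, 1) = (4, 2, 4, 2)
  W4 needs (1, 2, 4, 2) <= (4, 2, 4, 2) -> finishes; pool += (0, 2, 0, 2) = (4, 4, 4, 4)
None of the blocked processes ever fits:
  W9 still needs (3, 5, 8, 4) but only (4, 4, 4, 4) is free — short on r3 and r1
  W1 still needs (3, 5, 0, 1) but only (4, 4, 4, 4) is free — short on r3
  W3 still needs (4, 6, 0, 4) but only (4, 4, 4, 4) is free — short on r3


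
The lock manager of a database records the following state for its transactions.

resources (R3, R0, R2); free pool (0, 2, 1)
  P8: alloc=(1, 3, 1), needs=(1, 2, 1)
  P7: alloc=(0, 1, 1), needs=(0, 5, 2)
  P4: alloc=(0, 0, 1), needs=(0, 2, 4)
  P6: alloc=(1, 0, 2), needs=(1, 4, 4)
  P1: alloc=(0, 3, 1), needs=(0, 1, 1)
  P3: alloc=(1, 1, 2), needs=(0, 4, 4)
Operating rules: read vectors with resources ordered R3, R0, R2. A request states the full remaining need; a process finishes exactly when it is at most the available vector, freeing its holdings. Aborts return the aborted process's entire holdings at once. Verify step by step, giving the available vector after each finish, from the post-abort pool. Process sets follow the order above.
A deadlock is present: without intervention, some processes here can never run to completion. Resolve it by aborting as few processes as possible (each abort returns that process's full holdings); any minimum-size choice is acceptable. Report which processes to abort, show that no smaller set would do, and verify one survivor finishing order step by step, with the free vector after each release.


The answer: abort P3.
Key observation: no ordering could ever have run P6 before the abort of P3; with (1, 1, 2) back in the pool it fits at step 2.
Why nothing smaller works: aborting no one leaves the state deadlocked as given.
One survivor order: P1, P6, P8, P4, P7. Check, step by step (post-abort pool first):
  pool = (1, 3, 3)
  P1: need (0, 1, 1) fits (1, 3, 3); releases (0, 3, 1), pool now (1, 6, 4)
  P6: need (1, 4, 4) fits (1, 6, 4); releases (1, 0, 2), pool now (2, 6, 6)
  P8: need (1, 2, 1) fits (2, 6, 6); releases (1, 3, 1), pool now (3, 9, 7)
  P4: need (0, 2, 4) fits (3, 9, 7); releases (0, 0, 1), pool now (3, 9, 8)
  P7: need (0, 5, 2) fits (3, 9, 8); releases (0, 1, 1), pool now (3, 10, 9)


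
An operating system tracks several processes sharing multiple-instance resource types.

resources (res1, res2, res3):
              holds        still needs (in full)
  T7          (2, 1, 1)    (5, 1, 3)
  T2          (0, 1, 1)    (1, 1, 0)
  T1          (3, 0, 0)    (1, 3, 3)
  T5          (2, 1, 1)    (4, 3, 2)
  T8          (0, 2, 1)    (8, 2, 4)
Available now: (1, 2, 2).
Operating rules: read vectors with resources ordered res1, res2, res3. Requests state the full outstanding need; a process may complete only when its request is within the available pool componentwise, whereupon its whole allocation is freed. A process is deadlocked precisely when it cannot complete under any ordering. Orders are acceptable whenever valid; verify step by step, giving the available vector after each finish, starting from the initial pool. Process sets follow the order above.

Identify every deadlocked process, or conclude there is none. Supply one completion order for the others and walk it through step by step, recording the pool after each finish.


No process is deadlocked.
Key observation: starting with T2, each completion frees enough for the next — no one is permanently blocked.
One completion order for the rest: T2, T1, T5, T7, T8. Verifying each step:
  pool = (1, 2, 2)
  T2 needs (1, 1, 0) <= (1, 2, 2) -> finishes; pool += (0, 1, 1) = (1, 3, 3)
  T1 needs (1, 3, 3) <= (1, 3, 3) -> finishes; pool += (3, 0, 0) = (4, 3, 3)
  T5 needs (4, 3, 2) <= (4, 3, 3) -> finishes; pool += (2, 1, 1) = (6, 4, 4)
  T7 needs (5, 1, 3) <= (6, 4, 4) -> finishes; pool += (2, 1, 1) = (8, 5, 5)
  T8 needs (8, 2, 4) <= (8, 5, 5) -> finishes; pool += (0, 2, 1) = (8, 7, 6)


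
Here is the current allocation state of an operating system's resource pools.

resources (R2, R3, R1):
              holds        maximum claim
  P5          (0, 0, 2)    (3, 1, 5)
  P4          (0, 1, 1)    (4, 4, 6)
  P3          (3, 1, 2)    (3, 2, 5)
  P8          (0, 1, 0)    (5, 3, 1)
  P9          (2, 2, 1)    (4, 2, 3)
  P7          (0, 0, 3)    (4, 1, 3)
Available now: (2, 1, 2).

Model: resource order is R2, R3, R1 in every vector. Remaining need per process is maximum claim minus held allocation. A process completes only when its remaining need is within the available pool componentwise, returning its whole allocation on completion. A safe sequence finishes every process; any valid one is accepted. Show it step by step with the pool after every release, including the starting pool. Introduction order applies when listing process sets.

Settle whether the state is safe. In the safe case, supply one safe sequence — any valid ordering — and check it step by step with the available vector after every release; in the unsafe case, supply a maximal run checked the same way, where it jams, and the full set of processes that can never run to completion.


SAFE. One safe sequence: P9, P3, P8, P4, P7, P5.
Key observation: P9 marks the first exact bind of the order: its need (2, 0, 2) fits the free (2, 1, 2) with zero slack on a requested resource.
Walking it through:
  pool = (2, 1, 2)
  P9 needs (2, 0, 2) <= (2, 1, 2) -> finishes; pool += (2, 2, 1) = (4, 3, 3)
  P3 needs (0, 1, 3) <= (4, 3, 3) -> finishes; pool += (3, 1, 2) = (7, 4, 5)
  P8 needs (5, 2, 1) <= (7, 4, 5) -> finishes; pool += (0, 1, 0) = (7, 5, 5)
  P4 needs (4, 3, 5) <= (7, 5, 5) -> finishes; pool += (0, 1, 1) = (7, 6, 6)
  P7 needs (4, 1, 0) <= (7, 6, 6) -> finishes; pool += (0, 0, 3) = (7, 6, 9)
  P5 needs (3, 1, 3) <= (7, 6, 9) -> finishes; pool += (0, 0, 2) = (7, 6, 11)


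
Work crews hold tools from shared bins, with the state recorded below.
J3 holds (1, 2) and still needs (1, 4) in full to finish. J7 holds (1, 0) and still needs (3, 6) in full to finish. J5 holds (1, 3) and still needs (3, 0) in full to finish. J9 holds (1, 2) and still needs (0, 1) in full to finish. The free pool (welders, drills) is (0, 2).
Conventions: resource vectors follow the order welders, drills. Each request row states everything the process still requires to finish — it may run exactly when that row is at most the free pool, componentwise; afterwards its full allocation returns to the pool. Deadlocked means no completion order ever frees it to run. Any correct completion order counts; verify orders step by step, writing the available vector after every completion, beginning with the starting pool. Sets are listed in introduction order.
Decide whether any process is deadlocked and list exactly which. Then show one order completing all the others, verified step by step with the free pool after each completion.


Deadlocked set: J7 and J5.
Key observation: after J9, J3 complete, (2, 6) is the best the pool ever gets, yet each leftover process wants more welders.
The rest can finish in the order J9, J3. Walking it through:
  pool = (0, 2)
  J9: need (0, 1) fits (0, 2); releases (1, 2), pool now (1, 4)
  J3: need (1, 4) fits (1, 4); releases (1, 2), pool now (2, 6)
None of the blocked processes ever fits:
  J7 cannot run: need (3, 6) vs free (2, 6) (insufficient welders)
  J5 cannot run: need (3, 0) vs free (2, 6) (insufficient welders)


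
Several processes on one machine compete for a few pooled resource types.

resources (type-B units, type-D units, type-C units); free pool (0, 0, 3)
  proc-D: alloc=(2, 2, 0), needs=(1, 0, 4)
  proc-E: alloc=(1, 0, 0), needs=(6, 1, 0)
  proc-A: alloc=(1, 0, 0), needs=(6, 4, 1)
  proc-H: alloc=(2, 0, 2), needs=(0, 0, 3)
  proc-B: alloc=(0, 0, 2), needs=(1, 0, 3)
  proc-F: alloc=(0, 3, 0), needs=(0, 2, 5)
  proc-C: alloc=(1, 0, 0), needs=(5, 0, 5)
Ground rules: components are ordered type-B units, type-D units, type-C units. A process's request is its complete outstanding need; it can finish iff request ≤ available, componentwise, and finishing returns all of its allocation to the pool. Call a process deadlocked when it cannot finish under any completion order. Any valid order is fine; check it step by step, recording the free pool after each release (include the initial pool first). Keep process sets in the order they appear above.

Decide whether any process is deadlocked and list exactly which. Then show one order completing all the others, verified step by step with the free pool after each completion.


The deadlocked set is proc-E, proc-A and proc-C.
Key observation: proc-H, proc-B, proc-D, proc-F can finish, but then (4, 5, 7) is all there is, and the blocked group's type-B units demands exceed it.
One completion order for the rest: proc-H, proc-B, proc-D, proc-F. Walking it through:
  pool = (0, 0, 3)
  proc-H needs (0, 0, 3) <= (0, 0, 3) -> finishes; pool += (2, 0, 2) = (2, 0, 5)
  proc-B needs (1, 0, 3) <= (2, 0, 5) -> finishes; pool += (0, 0, 2) = (2, 0, 7)
  proc-D needs (1, 0, 4) <= (2, 0, 7) -> finishes; pool += (2, 2, 0) = (4, 2, 7)
  proc-F needs (0, 2, 5) <= (4, 2, 7) -> finishes; pool += (0, 3, 0) = (4, 5, 7)
The stuck group stays short no matter what:
  proc-E still needs (6, 1, 0) but only (4, 5, 7) is free — short on type-B units
  proc-A still needs (6, 4, 1) but only (4, 5, 7) is free — short on type-B units
  proc-C still needs (5, 0, 5) but only (4, 5, 7) is free — short on type-B units


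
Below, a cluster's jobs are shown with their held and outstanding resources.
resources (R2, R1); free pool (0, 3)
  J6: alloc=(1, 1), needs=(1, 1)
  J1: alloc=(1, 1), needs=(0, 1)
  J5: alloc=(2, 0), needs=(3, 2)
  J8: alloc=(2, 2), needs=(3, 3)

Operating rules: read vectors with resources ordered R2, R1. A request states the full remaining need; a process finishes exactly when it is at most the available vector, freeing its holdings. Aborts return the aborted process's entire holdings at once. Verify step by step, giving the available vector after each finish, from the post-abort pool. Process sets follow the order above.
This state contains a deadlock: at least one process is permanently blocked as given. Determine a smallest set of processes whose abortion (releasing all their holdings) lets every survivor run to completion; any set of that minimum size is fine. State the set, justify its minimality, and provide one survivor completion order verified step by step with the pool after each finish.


The answer: abort J8.
Key observation: the returned (2, 2) from J8 is what brings J5 — unrunnable before, under any order — into play at step 3.
Minimality: the empty abort set fails — the state is deadlocked as it stands.
One survivor order: J6, J1, J5. Walking it through (post-abort pool first):
  pool = (2, 5)
  J6: need (1, 1) fits (2, 5); releases (1, 1), pool now (3, 6)
  J1: need (0, 1) fits (3, 6); releases (1, 1), pool now (4, 7)
  J5: need (3, 2) fits (4, 7); releases (2, 0), pool now (6, 7)


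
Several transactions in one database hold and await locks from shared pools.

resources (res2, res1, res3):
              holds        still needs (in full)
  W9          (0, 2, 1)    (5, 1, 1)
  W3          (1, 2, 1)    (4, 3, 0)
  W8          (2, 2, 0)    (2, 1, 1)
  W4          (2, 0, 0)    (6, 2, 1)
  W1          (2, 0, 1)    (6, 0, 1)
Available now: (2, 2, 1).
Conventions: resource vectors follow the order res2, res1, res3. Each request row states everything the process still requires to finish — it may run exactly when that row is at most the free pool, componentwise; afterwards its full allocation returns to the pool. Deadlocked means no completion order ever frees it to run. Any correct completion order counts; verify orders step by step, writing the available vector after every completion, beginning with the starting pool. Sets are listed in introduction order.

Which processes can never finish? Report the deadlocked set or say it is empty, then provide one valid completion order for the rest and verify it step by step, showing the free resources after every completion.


Deadlocked set: W4 and W1.
Key observation: after W8, W3, W9 complete, (5, 8, 3) is the best the pool ever gets, yet each leftover process wants more res2.
A valid finishing order for the others: W8, W3, W9. Check, step by step:
  pool = (2, 2, 1)
  W8: need (2, 1, 1) fits (2, 2, 1); releases (2, 2, 0), pool now (4, 4, 1)
  W3: need (4, 3, 0) fits (4, 4, 1); releases (1, 2, 1), pool now (5, 6, 2)
  W9: need (5, 1, 1) fits (5, 6, 2); releases (0, 2, 1), pool now (5, 8, 3)
The blocked processes can never fit:
  W4 still needs (6, 2, 1) but only (5, 8, 3) is free — short on res2
  W1 still needs (6, 0, 1) but only (5, 8, 3) is free — short on res2


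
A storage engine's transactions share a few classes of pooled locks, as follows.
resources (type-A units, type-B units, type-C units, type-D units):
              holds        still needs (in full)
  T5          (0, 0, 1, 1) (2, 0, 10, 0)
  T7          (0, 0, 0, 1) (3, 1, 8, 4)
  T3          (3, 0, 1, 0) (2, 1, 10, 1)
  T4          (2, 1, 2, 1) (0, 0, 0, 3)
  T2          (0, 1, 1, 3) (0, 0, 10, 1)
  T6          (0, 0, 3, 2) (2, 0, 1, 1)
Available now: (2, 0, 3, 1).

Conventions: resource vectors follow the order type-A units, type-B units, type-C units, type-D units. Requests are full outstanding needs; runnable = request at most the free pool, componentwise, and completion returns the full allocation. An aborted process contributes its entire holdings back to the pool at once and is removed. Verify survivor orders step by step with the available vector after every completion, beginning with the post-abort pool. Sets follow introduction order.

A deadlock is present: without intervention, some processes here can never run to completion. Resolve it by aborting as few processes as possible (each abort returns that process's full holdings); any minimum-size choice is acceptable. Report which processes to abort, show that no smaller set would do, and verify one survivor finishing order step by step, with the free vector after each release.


The answer: abort T3 and T2.
Key observation: T5 could never have finished before the abort; with (3, 1, 2, 3) returned by T3 and T2, it fits at step 4.
No one abort is enough; case by case: T5 alone leaves T3 blocked (short on type-C units); T7 alone leaves T5 blocked (short on type-C units); T3 alone leaves T5 blocked (short on type-C units); T4 alone leaves T5 blocked (short on type-C units); T2 alone leaves T5 blocked (short on type-C units); T6 alone leaves T5 blocked (short on type-C units).
One survivor order: T6, T7, T4, T5. Check, step by step (post-abort pool first):
  pool = (5, 1, 5, 4)
  run T6 (needs (2, 0, 1, 1), free (5, 1, 5, 4)); after release of (0, 0, 3, 2) the pool is (5, 1, 8, 6)
  run T7 (needs (3, 1, 8, 4), free (5, 1, 8, 6)); after release of (0, 0, 0, 1) the pool is (5, 1, 8, 7)
  run T4 (needs (0, 0, 0, 3), free (5, 1, 8, 7)); after release of (2, 1, 2, 1) the pool is (7, 2, 10, 8)
  run T5 (needs (2, 0, 10, 0), free (7, 2, 10, 8)); after release of (0, 0, 1, 1) the pool is (7, 2, 11, 9)


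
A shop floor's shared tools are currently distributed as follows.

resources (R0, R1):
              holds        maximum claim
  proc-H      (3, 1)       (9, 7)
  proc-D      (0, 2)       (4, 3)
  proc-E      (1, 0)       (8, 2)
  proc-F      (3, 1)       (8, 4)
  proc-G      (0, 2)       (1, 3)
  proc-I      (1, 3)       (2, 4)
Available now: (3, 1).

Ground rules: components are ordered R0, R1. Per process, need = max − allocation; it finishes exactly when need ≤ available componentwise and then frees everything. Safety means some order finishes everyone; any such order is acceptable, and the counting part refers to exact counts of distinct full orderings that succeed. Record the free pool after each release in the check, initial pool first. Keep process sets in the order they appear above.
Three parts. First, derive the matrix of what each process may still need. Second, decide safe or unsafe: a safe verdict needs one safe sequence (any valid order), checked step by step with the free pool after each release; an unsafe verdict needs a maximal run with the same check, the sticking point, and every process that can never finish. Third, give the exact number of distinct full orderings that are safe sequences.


(1) Outstanding need per process (order R0, R1):
  proc-H: (6, 6)
  proc-D: (4, 1)
  proc-E: (7, 2)
  proc-F: (5, 3)
  proc-G: (1, 1)
  proc-I: (1, 1)
(2) UNSAFE.
Key observation: once proc-I, proc-D, proc-G finish, the pool peaks at (4, 8) — and every remaining process still needs more R0 than that.
A maximal execution: proc-I, proc-D, proc-G — then nothing else fits. Verifying each step:
  pool = (3, 1)
  proc-I: need (1, 1) fits (3, 1); releases (1, 3), pool now (4, 4)
  proc-D: need (4, 1) fits (4, 4); releases (0, 2), pool now (4, 6)
  proc-G: need (1, 1) fits (4, 6); releases (0, 2), pool now (4, 8)
  proc-H still needs (6, 6) but only (4, 8) is free — short on R0
  proc-E still needs (7, 2) but only (4, 8) is free — short on R0
  proc-F still needs (5, 3) but only (4, 8) is free — short on R0
Permanently blocked: proc-H, proc-E and proc-F.
(3) The exact count: 0 of the possible complete orderings are safe sequences.


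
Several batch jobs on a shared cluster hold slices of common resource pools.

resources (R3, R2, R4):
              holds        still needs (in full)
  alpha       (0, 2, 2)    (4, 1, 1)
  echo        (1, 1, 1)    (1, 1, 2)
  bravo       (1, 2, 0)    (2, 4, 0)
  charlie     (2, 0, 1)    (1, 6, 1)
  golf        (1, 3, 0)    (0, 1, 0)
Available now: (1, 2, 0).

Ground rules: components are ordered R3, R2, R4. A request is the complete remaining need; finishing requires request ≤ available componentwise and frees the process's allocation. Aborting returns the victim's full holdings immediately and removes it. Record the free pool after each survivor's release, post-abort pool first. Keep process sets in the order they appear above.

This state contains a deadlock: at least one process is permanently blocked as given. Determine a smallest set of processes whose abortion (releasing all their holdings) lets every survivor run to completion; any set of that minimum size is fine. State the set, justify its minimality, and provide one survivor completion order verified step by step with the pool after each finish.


Minimum abort set: echo.
Key observation: alpha was stuck for good until echo gave back (1, 1, 1); in the order shown it finishes at step 3.
Why nothing smaller works: aborting no one leaves the state deadlocked as given.
Survivors finish in the order: golf, bravo, alpha, charlie. Step-by-step check (pool after the aborts first):
  pool = (2, 3, 1)
  golf needs (0, 1, 0) <= (2, 3, 1) -> finishes; pool += (1, 3, 0) = (3, 6, 1)
  bravo needs (2, 4, 0) <= (3, 6, 1) -> finishes; pool += (1, 2, 0) = (4, 8, 1)
  alpha needs (4, 1, 1) <= (4, 8, 1) -> finishes; pool += (0, 2, 2) = (4, 10, 3)
  charlie needs (1, 6, 1) <= (4, 10, 3) -> finishes; pool += (2, 0, 1) = (6, 10, 4)


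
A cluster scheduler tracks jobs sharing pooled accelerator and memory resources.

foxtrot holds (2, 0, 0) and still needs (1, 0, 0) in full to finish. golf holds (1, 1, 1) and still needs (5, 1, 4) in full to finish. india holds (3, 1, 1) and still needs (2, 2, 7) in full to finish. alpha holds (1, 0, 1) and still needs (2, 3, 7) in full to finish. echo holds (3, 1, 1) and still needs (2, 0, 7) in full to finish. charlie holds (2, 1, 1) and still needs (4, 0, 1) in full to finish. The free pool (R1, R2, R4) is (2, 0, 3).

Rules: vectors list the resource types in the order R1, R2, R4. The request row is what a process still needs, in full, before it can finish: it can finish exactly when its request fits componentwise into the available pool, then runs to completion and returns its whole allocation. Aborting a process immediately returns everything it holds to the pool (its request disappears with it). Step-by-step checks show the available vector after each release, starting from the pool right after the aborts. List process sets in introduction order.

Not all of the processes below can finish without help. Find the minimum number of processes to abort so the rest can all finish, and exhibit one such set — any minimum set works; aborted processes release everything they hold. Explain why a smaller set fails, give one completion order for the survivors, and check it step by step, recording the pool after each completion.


Minimum abort set: india and echo.
Key observation: the returned (6, 2, 2) from india and echo is what brings alpha — unrunnable before, under any order — into play at step 4.
No one abort is enough; case by case: foxtrot alone leaves india blocked (short on R4); golf alone leaves india blocked (short on R4); india alone leaves alpha blocked (short on R4); alpha alone leaves india blocked (short on R4); echo alone leaves india blocked (short on R4); charlie alone leaves india blocked (short on R4).
The survivors complete as foxtrot, golf, charlie, alpha. Walking it through (starting from the post-abort pool):
  pool = (8, 2, 5)
  foxtrot needs (1, 0, 0) <= (8, 2, 5) -> finishes; pool += (2, 0, 0) = (10, 2, 5)
  golf needs (5, 1, 4) <= (10, 2, 5) -> finishes; pool += (1, 1, 1) = (11, 3, 6)
  charlie needs (4, 0, 1) <= (11, 3, 6) -> finishes; pool += (2, 1, 1) = (13, 4, 7)
  alpha needs (2, 3, 7) <= (13, 4, 7) -> finishes; pool += (1, 0, 1) = (14, 4, 8)


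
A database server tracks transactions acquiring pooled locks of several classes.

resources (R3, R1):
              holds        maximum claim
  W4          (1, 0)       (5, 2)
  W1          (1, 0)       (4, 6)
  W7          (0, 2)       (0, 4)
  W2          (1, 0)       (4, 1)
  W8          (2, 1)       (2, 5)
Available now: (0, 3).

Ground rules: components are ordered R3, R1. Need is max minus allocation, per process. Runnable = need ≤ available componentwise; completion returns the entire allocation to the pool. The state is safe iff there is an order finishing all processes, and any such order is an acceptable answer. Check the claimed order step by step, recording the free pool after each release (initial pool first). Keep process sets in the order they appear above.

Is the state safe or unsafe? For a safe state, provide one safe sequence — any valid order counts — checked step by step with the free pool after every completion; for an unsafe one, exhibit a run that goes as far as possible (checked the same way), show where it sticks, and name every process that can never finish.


The state is UNSAFE.
Key observation: the pool after W7, W8 is (2, 6); every surviving request exceeds it in R3, so progress ends there.
The run W7, W8 cannot be extended any further. Check, step by step:
  pool = (0, 3)
  run W7 (needs (0, 2), free (0, 3)); after release of (0, 2) the pool is (0, 5)
  run W8 (needs (0, 4), free (0, 5)); after release of (2, 1) the pool is (2, 6)
  W4 still needs (4, 2) but only (2, 6) is free — short on R3
  W1 still needs (3, 6) but only (2, 6) is free — short on R3
  W2 still needs (3, 1) but only (2, 6) is free — short on R3
Permanently blocked: W4, W1 and W2.


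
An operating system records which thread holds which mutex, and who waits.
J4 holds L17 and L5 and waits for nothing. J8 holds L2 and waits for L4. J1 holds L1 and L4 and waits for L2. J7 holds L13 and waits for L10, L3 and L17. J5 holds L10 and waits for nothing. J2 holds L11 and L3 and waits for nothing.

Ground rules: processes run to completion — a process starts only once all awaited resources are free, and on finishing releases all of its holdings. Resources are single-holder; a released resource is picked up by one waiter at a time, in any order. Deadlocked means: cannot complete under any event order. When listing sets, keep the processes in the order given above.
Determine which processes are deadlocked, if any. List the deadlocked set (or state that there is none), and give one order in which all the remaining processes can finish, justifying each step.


The deadlocked set is J8 and J1.
Key observation: the cycle J8 -> J1 -> J8 can never break — each member waits on the next; no other process is dragged down with it.
The rest can finish in the order J2, J5, J4, J7.
Verifying each step:
  J2 waits on nothing -> runs at once and releases L11 and L3
  J5 waits on nothing -> runs at once and releases L10
  J4 waits on nothing -> runs at once and releases L17 and L5
  run J7 (all its waits — L10, L3 and L17 — are resolved); releases L13


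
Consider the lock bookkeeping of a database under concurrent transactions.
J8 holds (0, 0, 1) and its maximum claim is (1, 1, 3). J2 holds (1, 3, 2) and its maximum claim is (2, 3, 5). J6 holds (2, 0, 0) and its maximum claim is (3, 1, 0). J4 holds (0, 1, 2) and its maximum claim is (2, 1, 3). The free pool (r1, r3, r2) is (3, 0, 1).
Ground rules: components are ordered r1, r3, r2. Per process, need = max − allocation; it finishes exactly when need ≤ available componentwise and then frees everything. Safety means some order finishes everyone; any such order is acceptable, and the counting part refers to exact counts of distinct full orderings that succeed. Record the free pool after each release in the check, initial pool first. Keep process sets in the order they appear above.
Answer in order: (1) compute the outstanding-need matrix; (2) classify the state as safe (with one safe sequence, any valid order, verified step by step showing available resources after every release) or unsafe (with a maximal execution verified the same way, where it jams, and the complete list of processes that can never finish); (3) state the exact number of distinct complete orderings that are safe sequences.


(1) Remaining need (order r1, r3, r2):
  J8: (1, 1, 2)
  J2: (1, 0, 3)
  J6: (1, 1, 0)
  J4: (2, 0, 1)
(2) SAFE. One safe sequence: J4, J8, J6, J2.
Key observation: the first exact fit in this order is J4 — it needs (2, 0, 1) with (3, 0, 1) free, meeting a requested resource to the last unit.
Verifying each step:
  pool = (3, 0, 1)
  run J4 (needs (2, 0, 1), free (3, 0, 1)); after release of (0, 1, 2) the pool is (3, 1, 3)
  run J8 (needs (1, 1, 2), free (3, 1, 3)); after release of (0, 0, 1) the pool is (3, 1, 4)
  run J6 (needs (1, 1, 0), free (3, 1, 4)); after release of (2, 0, 0) the pool is (5, 1, 4)
  run J2 (needs (1, 0, 3), free (5, 1, 4)); after release of (1, 3, 2) the pool is (6, 4, 6)
(3) Precisely 6 of the possible complete orderings are safe sequences.


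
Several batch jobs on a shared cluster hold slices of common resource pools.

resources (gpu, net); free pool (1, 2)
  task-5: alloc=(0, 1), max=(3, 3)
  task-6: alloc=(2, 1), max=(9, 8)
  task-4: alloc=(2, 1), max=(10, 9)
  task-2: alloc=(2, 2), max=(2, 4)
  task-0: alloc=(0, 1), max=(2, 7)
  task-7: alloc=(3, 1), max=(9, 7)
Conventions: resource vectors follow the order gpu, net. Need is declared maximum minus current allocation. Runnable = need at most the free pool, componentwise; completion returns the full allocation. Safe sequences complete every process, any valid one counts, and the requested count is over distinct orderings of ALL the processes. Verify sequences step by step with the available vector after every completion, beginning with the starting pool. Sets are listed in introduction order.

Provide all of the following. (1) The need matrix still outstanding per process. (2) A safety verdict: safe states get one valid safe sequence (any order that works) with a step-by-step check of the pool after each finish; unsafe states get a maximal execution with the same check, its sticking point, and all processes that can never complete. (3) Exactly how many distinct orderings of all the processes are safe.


(1) Need matrix, components ordered gpu, net:
  task-5: (3, 2)
  task-6: (7, 7)
  task-4: (8, 8)
  task-2: (0, 2)
  task-0: (2, 6)
  task-7: (6, 6)
(2) UNSAFE — no complete ordering exists.
Key observation: after task-2, task-5 complete, (3, 5) is the best the pool ever gets, yet each leftover process wants more net.
The run task-2, task-5 cannot be extended any further. Check, step by step:
  pool = (1, 2)
  task-2 needs (0, 2) <= (1, 2) -> finishes; pool += (2, 2) = (3, 4)
  task-5 needs (3, 2) <= (3, 4) -> finishes; pool += (0, 1) = (3, 5)
  blocked: task-6 wants (7, 7), pool (3, 5) — not enough gpu and net
  blocked: task-4 wants (8, 8), pool (3, 5) — not enough gpu and net
  blocked: task-0 wants (2, 6), pool (3, 5) — not enough net
  blocked: task-7 wants (6, 6), pool (3, 5) — not enough gpu and net
Permanently blocked: task-6, task-4, task-0 and task-7.
(3) The exact count: 0 of the possible complete orderings are safe sequences.


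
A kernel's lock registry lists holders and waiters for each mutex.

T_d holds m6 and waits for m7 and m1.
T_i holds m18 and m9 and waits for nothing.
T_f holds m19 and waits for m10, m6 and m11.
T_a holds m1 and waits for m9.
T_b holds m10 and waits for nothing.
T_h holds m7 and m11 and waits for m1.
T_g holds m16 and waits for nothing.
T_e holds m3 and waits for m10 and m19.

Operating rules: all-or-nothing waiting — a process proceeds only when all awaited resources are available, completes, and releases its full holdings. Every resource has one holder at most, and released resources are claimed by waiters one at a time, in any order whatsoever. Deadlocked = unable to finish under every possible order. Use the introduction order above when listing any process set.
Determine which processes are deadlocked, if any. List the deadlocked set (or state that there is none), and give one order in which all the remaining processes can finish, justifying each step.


No process is deadlocked.
Key observation: no waiting chain loops back on itself — every chain ends at a process that waits on nothing, so everyone eventually runs.
One completion order for the rest: T_b, T_i, T_g, T_a, T_h, T_d, T_f, T_e.
Walking it through:
  T_b: no waits; runs immediately, freeing m10
  T_i: no waits; runs immediately, freeing m18 and m9
  T_g: no waits; runs immediately, freeing m16
  T_a: everything it awaited (m9) is free; runs, freeing m1
  T_h: everything it awaited (m1) is free; runs, freeing m7 and m11
  T_d: everything it awaited (m7 and m1) is free; runs, freeing m6
  T_f: everything it awaited (m10, m6 and m11) is free; runs, freeing m19
  T_e: everything it awaited (m10 and m19) is free; runs, freeing m3


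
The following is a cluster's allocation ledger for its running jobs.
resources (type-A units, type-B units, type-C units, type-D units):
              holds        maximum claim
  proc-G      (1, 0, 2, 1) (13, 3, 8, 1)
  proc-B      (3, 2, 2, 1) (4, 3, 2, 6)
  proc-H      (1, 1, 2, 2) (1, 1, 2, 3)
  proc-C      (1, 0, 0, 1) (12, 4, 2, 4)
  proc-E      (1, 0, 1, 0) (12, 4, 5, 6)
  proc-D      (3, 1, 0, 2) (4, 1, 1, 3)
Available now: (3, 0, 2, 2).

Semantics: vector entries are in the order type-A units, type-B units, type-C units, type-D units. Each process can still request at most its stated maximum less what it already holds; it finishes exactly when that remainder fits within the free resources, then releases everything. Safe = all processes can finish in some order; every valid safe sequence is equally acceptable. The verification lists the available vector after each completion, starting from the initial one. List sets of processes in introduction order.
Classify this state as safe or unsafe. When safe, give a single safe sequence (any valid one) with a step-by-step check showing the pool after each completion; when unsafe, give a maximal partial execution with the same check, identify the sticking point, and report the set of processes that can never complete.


UNSAFE.
Key observation: even finishing proc-D, proc-H, proc-B leaves just (10, 4, 6, 7) free — too little type-A units for any of the remaining processes.
A maximal execution: proc-D, proc-H, proc-B — then nothing else fits. Verifying each step:
  pool = (3, 0, 2, 2)
  run proc-D (needs (1, 0, 1, 1), free (3, 0, 2, 2)); after release of (3, 1, 0, 2) the pool is (6, 1, 2, 4)
  run proc-H (needs (0, 0, 0, 1), free (6, 1, 2, 4)); after release of (1, 1, 2, 2) the pool is (7, 2, 4, 6)
  run proc-B (needs (1, 1, 0, 5), free (7, 2, 4, 6)); after release of (3, 2, 2, 1) the pool is (10, 4, 6, 7)
  blocked: proc-G wants (12, 3, 6, 0), pool (10, 4, 6, 7) — not enough type-A units
  blocked: proc-C wants (11, 4, 2, 3), pool (10, 4, 6, 7) — not enough type-A units
  blocked: proc-E wants (11, 4, 4, 6), pool (10, 4, 6, 7) — not enough type-A units
Never able to finish: proc-G, proc-C and proc-E.
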